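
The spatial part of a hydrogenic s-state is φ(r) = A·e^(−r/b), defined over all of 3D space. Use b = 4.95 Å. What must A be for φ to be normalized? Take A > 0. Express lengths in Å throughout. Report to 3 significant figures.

A ≈ 0.0512 Å^(-3/2)

Normalization requires ∫|φ|² 4πr² dr = 1, integrated from 0 to ∞.
In 3D with spherical symmetry the volume element is 4πr² dr.
With φ = A·e^(−r/b), the integral evaluates to A²·[π·b^3].
Setting this equal to 1 gives A² = 1/(π·b^3).
With b = 4.95: A² = 0.002624 and A = 0.05123.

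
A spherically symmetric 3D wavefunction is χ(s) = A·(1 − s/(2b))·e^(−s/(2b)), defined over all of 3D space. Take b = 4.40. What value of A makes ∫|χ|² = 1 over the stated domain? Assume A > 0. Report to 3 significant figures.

A ≈ 0.0216

The normalization condition is ∫|χ|² 4πs² ds = 1 from 0 to ∞.
(Spherical symmetry: dV = 4πs² ds.)
Carrying out the integral gives A² · 8·π·b^3.
Plugging in b = 4.40 yields A = 0.02161.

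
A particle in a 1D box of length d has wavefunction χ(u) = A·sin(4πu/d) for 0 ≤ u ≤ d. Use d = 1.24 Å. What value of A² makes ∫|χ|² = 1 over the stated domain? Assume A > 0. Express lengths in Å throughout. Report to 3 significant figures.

The normalization condition is ∫|χ|² du = 1 from 0 to d.
With ∫₀^d sin²(nπu/d) du = d/2, with χ = A·sin(4πu/d), the integral evaluates to A²·[d/2].
Setting this equal to 1 gives A² = 1/(d/2).
Plugging in d = 1.24 yields A = 1.270.

A^2 ≈ 1.61 Å^(-1)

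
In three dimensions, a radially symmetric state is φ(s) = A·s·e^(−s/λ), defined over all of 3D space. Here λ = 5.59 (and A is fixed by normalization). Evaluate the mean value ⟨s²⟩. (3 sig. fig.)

By definition ⟨s²⟩ = ∫ s^2 |φ(s)|² 4πs² ds.
Using ∫₀^∞ sⁿ e^(−αs) ds = n!/αⁿ⁺¹, since the A² factors cancel between numerator and denominator, ⟨s²⟩ = 15·λ^2/2.
With λ = 5.59, ⟨s^2⟩ = 234.4.

⟨s^2⟩ ≈ 234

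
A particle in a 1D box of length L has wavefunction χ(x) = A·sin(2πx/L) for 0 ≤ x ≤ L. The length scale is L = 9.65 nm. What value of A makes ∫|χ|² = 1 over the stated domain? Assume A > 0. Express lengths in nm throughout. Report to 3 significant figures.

Normalization requires ∫|χ|² dx = 1, integrated from 0 to L.
Carrying out the integral gives A² · L/2.
With L = 9.65: A² = 0.2073 and A = 0.4553.

A ≈ 0.455 nm^(-1/2)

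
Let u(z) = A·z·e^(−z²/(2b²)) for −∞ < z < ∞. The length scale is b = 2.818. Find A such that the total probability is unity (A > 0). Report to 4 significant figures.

We need A² ∫|f|² dz = 1, taking the integral from −∞ to ∞.
Carrying out the integral gives A² · √(π)·b^3/2.
With b = 2.818: A² = 0.050423 and A = 0.22455.

A ≈ 0.2246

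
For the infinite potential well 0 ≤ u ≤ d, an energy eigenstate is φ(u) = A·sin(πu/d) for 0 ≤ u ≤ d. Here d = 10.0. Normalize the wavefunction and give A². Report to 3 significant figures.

We need A² ∫|f|² du = 1, taking the integral from 0 to d.
Carrying out the integral gives A² · d/2.
So A² = (d/2)^(−1).
Plugging in d = 10.0 yields A = 0.4472.

A^2 ≈ 0.200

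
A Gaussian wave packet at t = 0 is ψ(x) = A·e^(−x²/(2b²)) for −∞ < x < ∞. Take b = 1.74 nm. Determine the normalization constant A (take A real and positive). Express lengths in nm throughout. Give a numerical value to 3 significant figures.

A ≈ 0.569 nm^(-1/2)

The normalization condition is ∫|ψ|² dx = 1 from −∞ to ∞.
With ψ = A·e^(−x²/(2b²)), the integral evaluates to A²·[√(π)·b].
So A² = (√(π)·b)^(−1).
Plugging in b = 1.74 yields A = 0.5694.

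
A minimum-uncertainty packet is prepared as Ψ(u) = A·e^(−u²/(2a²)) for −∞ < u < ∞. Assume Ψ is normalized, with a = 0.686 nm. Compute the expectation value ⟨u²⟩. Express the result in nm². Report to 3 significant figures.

⟨u^2⟩ ≈ 0.235 nm^2

By definition ⟨u²⟩ = ∫ u^2 |Ψ(u)|² du.
Using the Gaussian integral ∫_{−∞}^{∞} e^(−αu²) du = √(π/α), evaluating both integrals, ⟨u²⟩ = a^2/2.
Putting a = 0.686 gives 0.2353.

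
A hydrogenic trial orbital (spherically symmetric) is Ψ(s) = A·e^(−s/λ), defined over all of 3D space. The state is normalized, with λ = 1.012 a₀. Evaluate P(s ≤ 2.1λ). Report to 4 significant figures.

P = ∫ |Ψ|² 4πs² ds over s ≤ 2.1λ.
The full normalization integral is A²·[π·λ^3] = 1, fixing A².
In terms of u = s/λ (A², 4π and the length scale all cancel between numerator and denominator), P = [∫_{0}^{2.1} u^2·e^(-2·u) du] / [∫_{0}^{∞} u^2·e^(-2·u) du].
With ∫ u^2·e^(-2·u) du = -(2·u^2 + 2·u + 1)·e^(-2·u)/4 + C, the region integral is 1/4 - 701·e^(-21/5)/200 and the full one is 1/4.
This evaluates to P = 0.78976.

P ≈ 0.7898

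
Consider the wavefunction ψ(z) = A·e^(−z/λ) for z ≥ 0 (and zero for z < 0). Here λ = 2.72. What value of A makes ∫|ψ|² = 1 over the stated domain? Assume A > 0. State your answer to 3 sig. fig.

We need A² ∫|f|² dz = 1, taking the integral from 0 to ∞.
With ∫₀^∞ z^0 e^(−αz) dz = 0!/α^1, the integral (without the A² prefactor) comes out to λ/2.
Setting this equal to 1 gives A² = 1/(λ/2).
With λ = 2.72: A² = 0.7353 and A = 0.8575.

A ≈ 0.857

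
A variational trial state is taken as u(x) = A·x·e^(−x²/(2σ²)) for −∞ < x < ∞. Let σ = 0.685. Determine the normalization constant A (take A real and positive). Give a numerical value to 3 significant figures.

Require ∫ |u|² dx = 1 over the whole domain.
∫|u|² dx = A²·(√(π)·σ^3/2).
Plugging in σ = 0.685 yields A = 1.874.

A ≈ 1.87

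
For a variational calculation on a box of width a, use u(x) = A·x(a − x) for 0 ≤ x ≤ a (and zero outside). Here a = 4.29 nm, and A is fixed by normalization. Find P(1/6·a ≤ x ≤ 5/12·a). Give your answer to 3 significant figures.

P ≈ 0.311

|u|² is the probability density, so P = ∫_{1/6·a}^{5/12·a} |u|² dx.
With A² fixed by ∫|u|² = 1, i.e. A² = (a^5/30)^(−1), substitute and integrate.
Let t = x/a; then A² and the length scale cancel, so P = ∫_{1/6}^{5/12} t^2·(1 - t)^2 dt ÷ ∫_{0}^{1} t^2·(1 - t)^2 dt.
With ∫ t^2·(1 - t)^2 dt = t^3·(6·t^2 - 15·t + 10)/30 + C, the region integral is ≈ 0.010371 and the full one is 1/30.
The result is P = 0.3111.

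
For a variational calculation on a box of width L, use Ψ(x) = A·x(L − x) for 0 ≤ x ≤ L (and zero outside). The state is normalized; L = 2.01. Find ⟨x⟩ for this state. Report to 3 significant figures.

⟨x⟩ = ∫ x |Ψ|² dx over the full domain.
Expanding the polynomial and integrating term by term, since the A² factors cancel between numerator and denominator, ⟨x⟩ = L/2.
Putting L = 2.01 gives 1.005.

⟨x⟩ ≈ 1.01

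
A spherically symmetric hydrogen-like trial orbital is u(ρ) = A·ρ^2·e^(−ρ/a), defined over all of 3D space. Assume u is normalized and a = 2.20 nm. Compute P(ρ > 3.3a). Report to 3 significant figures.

With dV = 4πρ²dρ, the probability is ∫|u|² dV over ρ > 3.3a.
A² is fixed by ∫₀^∞ 4πρ²|u|² dρ = 1, i.e. A² = (45·π·a^7/2)^(−1).
Let t = ρ/a; then A², 4π and the length scale all cancel, so P = ∫_{3.3}^{∞} t^6·e^(-2·t) dt ÷ ∫_{0}^{∞} t^6·e^(-2·t) dt.
Using ∫ t^6·e^(-2·t) dt = -(4·t^6 + 12·t^5 + 30·t^4 + 60·t^3 + 90·t^2 + 90·t + 45)·e^(-2·t)/8, the numerator is ≈ 2.8735 and the denominator is 45/8.
This evaluates to P = 0.5108.

P ≈ 0.511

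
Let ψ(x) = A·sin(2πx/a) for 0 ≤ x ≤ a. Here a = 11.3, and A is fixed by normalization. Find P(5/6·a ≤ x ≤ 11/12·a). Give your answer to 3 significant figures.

P ≈ 0.0833

P = ∫_{5/6·a}^{11/12·a} |ψ(x)|² dx.
With A² fixed by ∫|ψ|² = 1, i.e. A² = (a/2)^(−1), substitute and integrate.
Let u = x/a; then A² and the length scale cancel, so P = ∫_{5/6}^{11/12} sin(2·π·u)^2 du ÷ ∫_{0}^{1} sin(2·π·u)^2 du.
Using ∫ sin(2·π·u)^2 du = u/2 - sin(4·π·u)/(8·π), the numerator is 1/24 and the denominator is 1/2.
Taking the ratio, P = 1/12.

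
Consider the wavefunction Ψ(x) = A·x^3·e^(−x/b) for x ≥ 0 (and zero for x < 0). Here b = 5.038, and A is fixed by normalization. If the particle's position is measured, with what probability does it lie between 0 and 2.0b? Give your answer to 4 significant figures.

P = ∫_{0}^{2.0b} |Ψ(x)|² dx.
Since A² = 1/(45·b^7/8), this is the region integral divided by the full normalization integral.
In terms of u = x/b (A² and the length scale cancel between numerator and denominator), P = [∫_{0}^{2.0} u^6·e^(-2·u) du] / [∫_{0}^{∞} u^6·e^(-2·u) du].
An antiderivative of u^6·e^(-2·u) is -(4·u^6 + 12·u^5 + 30·u^4 + 60·u^3 + 90·u^2 + 90·u + 45)·e^(-2·u)/8; evaluating from 0 to 2.0 gives 45/8 - 2185·e^(-4)/8, while the full integral is 45/8.
Taking the ratio, P = 0.11067.

P ≈ 0.1107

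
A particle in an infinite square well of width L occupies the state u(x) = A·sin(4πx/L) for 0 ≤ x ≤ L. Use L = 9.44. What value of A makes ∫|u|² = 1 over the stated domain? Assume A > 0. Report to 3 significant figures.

A ≈ 0.460

The normalization condition is ∫|u|² dx = 1 from 0 to L.
Using sin²θ = (1 − cos 2θ)/2, ∫|u|² dx = A²·(L/2).
Substituting L = 9.44 gives A² = 0.2119, so A = 0.4603.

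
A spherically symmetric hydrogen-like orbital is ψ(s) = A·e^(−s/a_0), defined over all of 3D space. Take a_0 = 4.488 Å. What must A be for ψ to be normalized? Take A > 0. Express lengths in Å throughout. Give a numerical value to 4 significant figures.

Require ∫ |ψ|² 4πs² ds = 1 over the whole domain.
(Spherical symmetry: dV = 4πs² ds.)
∫|ψ|² 4πs² ds = A²·(π·a_0^3).
Setting this equal to 1 gives A² = 1/(π·a_0^3).
With a_0 = 4.488: A² = 0.0035212 and A = 0.059340.

A ≈ 0.05934 Å^(-3/2)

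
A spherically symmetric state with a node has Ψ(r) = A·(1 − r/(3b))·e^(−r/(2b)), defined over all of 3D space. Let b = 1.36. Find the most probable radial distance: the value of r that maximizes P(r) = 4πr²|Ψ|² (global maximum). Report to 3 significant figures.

r ≈ 1.36

The maximum of P(r) = 4πr²|Ψ|² occurs where its derivative vanishes.
Solving yields r = b.
With b = 1.36, the most probable radial distance is 1.360.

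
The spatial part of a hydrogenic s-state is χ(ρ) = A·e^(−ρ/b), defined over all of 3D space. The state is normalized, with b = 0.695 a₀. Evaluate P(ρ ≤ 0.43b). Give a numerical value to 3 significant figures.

P ≈ 0.0564

P = ∫ |χ|² 4πρ² dρ over ρ ≤ 0.43b.
Normalization gives A² = 1/(π·b^3).
In terms of u = ρ/b (A², 4π and the length scale all cancel between numerator and denominator), P = [∫_{0}^{0.43} u^2·e^(-2·u) du] / [∫_{0}^{∞} u^2·e^(-2·u) du].
An antiderivative of u^2·e^(-2·u) is -(2·u^2 + 2·u + 1)·e^(-2·u)/4; evaluating from 0 to 0.43 gives ≈ 0.014108, while the full integral is 1/4.
This evaluates to P = 0.05643.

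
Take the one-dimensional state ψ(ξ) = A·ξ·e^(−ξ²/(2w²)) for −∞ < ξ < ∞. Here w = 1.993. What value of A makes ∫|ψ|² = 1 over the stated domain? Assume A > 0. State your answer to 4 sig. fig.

A ≈ 0.3775

We need A² ∫|f|² dξ = 1, taking the integral from −∞ to ∞.
With ∫_{−∞}^{∞} ξ^(2m) e^(−αξ²) dξ = (2m−1)!!·√π / (2^m α^(m+1/2)), the integral (without the A² prefactor) comes out to √(π)·w^3/2.
So A² = (√(π)·w^3/2)^(−1).
Substituting w = 1.993 gives A² = 0.14254, so A = 0.37754.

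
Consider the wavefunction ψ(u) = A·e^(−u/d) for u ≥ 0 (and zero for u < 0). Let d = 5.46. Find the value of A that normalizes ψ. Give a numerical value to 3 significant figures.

A ≈ 0.605

Normalization requires ∫|ψ|² du = 1, integrated from 0 to ∞.
Recall ∫₀^∞ u^m e^(−u/β) du = m!·β^(m+1), the integral (without the A² prefactor) comes out to d/2.
Setting this equal to 1 gives A² = 1/(d/2).
Plugging in d = 5.46 yields A = 0.6052.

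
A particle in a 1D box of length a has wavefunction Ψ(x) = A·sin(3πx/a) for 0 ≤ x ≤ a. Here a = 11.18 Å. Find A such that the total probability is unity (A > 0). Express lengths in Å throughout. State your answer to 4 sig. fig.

The normalization condition is ∫|Ψ|² dx = 1 from 0 to a.
Carrying out the integral gives A² · a/2.
Setting this equal to 1 gives A² = 1/(a/2).
Plugging in a = 11.18 yields A = 0.42295.

A ≈ 0.4230 Å^(-1/2)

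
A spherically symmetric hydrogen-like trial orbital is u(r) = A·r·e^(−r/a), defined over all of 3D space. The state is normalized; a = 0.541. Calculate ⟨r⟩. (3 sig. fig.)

⟨r⟩ ≈ 1.35

⟨r⟩ = ∫ r |u|² 4πr² dr over the full domain.
Since the A² factors cancel between numerator and denominator, ⟨r⟩ = 5·a/2.
With a = 0.541, ⟨r⟩ = 1.353.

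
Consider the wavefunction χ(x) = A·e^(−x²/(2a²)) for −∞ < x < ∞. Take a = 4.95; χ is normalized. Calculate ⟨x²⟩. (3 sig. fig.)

⟨x²⟩ = ∫ x^2 |χ|² dx over the full domain.
Since the A² factors cancel between numerator and denominator, ⟨x²⟩ = a^2/2.
Putting a = 4.95 gives 12.25.

⟨x^2⟩ ≈ 12.3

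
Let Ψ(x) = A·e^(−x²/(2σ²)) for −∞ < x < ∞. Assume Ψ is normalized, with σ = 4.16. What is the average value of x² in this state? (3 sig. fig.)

⟨x^2⟩ ≈ 8.65

The expectation value is the |Ψ|²-weighted average of x^2: ∫ x^2|Ψ|² dx.
With ∫_{−∞}^{∞} x^(2m) e^(−αx²) dx = (2m−1)!!·√π / (2^m α^(m+1/2)), the ratio of the moment integral to the normalization integral gives ⟨x²⟩ = σ^2/2.
With σ = 4.16, ⟨x^2⟩ = 8.653.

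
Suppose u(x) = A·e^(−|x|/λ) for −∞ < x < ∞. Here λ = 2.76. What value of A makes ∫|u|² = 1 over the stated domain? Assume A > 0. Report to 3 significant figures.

We need A² ∫|f|² dx = 1, taking the integral from −∞ to ∞.
With ∫₀^∞ x^0 e^(−αx) dx = 0!/α^1, with u = A·e^(−|x|/λ), the integral evaluates to A²·[λ].
Hence A² = 1/[λ].
With λ = 2.76: A² = 0.3623 and A = 0.6019.

A ≈ 0.602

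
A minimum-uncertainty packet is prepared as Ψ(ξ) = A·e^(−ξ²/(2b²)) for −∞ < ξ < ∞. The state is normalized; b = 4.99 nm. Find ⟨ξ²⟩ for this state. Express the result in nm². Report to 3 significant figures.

By definition ⟨ξ²⟩ = ∫ ξ^2 |Ψ(ξ)|² dξ.
Differentiating ∫e^(−αξ²) dξ = √(π/α) under α to get the higher moments, the ratio of the moment integral to the normalization integral gives ⟨ξ²⟩ = b^2/2.
With b = 4.99, ⟨ξ^2⟩ = 12.45.

⟨ξ^2⟩ ≈ 12.5 nm^2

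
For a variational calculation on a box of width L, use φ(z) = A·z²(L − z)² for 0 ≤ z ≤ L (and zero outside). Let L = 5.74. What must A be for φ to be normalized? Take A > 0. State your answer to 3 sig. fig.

We need A² ∫|f|² dz = 1, taking the integral from 0 to L.
Expanding the polynomial and integrating term by term, ∫|φ|² dz = A²·(L^9/630).
So A² = (L^9/630)^(−1).
With L = 5.74: A² = 0.00009314 and A = 0.009651.

A ≈ 0.00965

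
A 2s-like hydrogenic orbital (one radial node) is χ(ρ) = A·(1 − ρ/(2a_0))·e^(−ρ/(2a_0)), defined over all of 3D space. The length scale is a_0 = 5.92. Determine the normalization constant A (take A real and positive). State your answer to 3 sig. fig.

A ≈ 0.0138

We need A² ∫|f|² 4πρ² dρ = 1, taking the integral from 0 to ∞.
(Spherical symmetry: dV = 4πρ² dρ.)
With ∫₀^∞ ρ^4 e^(−αρ) dρ = 4!/α^5, with χ = A·(1 − ρ/(2a_0))·e^(−ρ/(2a_0)), the integral evaluates to A²·[8·π·a_0^3].
So A² = (8·π·a_0^3)^(−1).
Substituting a_0 = 5.92 gives A² = 0.0001918, so A = 0.01385.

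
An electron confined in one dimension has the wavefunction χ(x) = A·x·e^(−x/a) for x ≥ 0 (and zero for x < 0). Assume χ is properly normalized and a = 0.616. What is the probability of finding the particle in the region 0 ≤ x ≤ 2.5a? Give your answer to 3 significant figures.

P ≈ 0.875

|χ|² is the probability density, so P = ∫_{0}^{2.5a} |χ|² dx.
With A² fixed by ∫|χ|² = 1, i.e. A² = (a^3/4)^(−1), substitute and integrate.
In terms of u = x/a (A² and the length scale cancel between numerator and denominator), P = [∫_{0}^{2.5} u^2·e^(-2·u) du] / [∫_{0}^{∞} u^2·e^(-2·u) du].
An antiderivative of u^2·e^(-2·u) is -(2·u^2 + 2·u + 1)·e^(-2·u)/4; evaluating from 0 to 2.5 gives 1/4 - 37·e^(-5)/8, while the full integral is 1/4.
This works out to P = 0.8753.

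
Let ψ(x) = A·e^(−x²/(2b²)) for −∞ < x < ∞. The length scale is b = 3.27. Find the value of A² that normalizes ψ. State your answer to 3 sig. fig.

The normalization condition is ∫|ψ|² dx = 1 from −∞ to ∞.
With ∫_{−∞}^{∞} x^(2m) e^(−αx²) dx = (2m−1)!!·√π / (2^m α^(m+1/2)), the integral (without the A² prefactor) comes out to √(π)·b.
Setting this equal to 1 gives A² = 1/(√(π)·b).
Plugging in b = 3.27 yields A = 0.4154.

A^2 ≈ 0.173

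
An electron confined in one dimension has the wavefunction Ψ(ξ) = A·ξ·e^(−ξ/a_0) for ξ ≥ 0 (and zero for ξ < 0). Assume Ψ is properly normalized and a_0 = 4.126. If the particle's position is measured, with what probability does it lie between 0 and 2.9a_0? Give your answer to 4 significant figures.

P = ∫_{0}^{2.9a_0} |Ψ(ξ)|² dξ.
The normalization integral ∫|Ψ|²dξ over the whole domain equals a_0^3/4·A², and A² cancels in the ratio.
Let u = ξ/a_0; then A² and the length scale cancel, so P = ∫_{0}^{2.9} u^2·e^(-2·u) du ÷ ∫_{0}^{∞} u^2·e^(-2·u) du.
An antiderivative of u^2·e^(-2·u) is -(2·u^2 + 2·u + 1)·e^(-2·u)/4; evaluating from 0 to 2.9 gives 1/4 - 1181·e^(-29/5)/200, while the full integral is 1/4.
This works out to P = 0.92849.

P ≈ 0.9285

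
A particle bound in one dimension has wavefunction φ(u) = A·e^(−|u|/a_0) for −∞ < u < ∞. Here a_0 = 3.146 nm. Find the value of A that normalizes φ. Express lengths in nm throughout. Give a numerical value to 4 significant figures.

Require ∫ |φ|² du = 1 over the whole domain.
Carrying out the integral gives A² · a_0.
Hence A² = 1/[a_0].
Substituting a_0 = 3.146 gives A² = 0.31786, so A = 0.56379.

A ≈ 0.5638 nm^(-1/2)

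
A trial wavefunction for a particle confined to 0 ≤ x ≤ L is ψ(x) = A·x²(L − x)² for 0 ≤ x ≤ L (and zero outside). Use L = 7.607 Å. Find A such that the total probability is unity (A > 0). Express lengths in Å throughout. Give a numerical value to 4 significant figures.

A ≈ 0.002718 Å^(-9/2)

We need A² ∫|f|² dx = 1, taking the integral from 0 to L.
Carrying out the integral gives A² · L^9/630.
Plugging in L = 7.607 yields A = 0.0027178.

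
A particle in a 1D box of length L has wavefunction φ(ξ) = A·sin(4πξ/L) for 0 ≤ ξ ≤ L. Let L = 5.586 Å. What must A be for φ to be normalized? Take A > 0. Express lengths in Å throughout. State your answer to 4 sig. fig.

Require ∫ |φ|² dξ = 1 over the whole domain.
With ∫₀^L sin²(nπξ/L) dξ = L/2, the integral (without the A² prefactor) comes out to L/2.
So A² = (L/2)^(−1).
With L = 5.586: A² = 0.35804 and A = 0.59836.

A ≈ 0.5984 Å^(-1/2)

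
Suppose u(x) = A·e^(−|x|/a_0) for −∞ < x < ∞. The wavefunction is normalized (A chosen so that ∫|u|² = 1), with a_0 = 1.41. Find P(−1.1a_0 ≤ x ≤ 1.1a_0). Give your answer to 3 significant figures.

The probability is P = ∫ |u|² dx over [−1.1a_0, 1.1a_0].
Since A² = 1/(a_0), this is the region integral divided by the full normalization integral.
By symmetry take twice the x ≥ 0 contribution in numerator and denominator; the 2's cancel. Let t = x/a_0; then A² and the length scale cancel, so P = ∫_{0}^{1.1} e^(-2·t) dt ÷ ∫_{0}^{∞} e^(-2·t) dt.
Using ∫ e^(-2·t) dt = -e^(-2·t)/2, the numerator is 1/2 - e^(-11/5)/2 and the denominator is 1/2.
This works out to P = 0.8892.

P ≈ 0.889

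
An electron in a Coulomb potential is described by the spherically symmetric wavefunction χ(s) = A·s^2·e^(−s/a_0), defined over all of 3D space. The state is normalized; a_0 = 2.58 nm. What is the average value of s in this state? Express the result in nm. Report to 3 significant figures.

⟨s⟩ ≈ 9.03 nm

The expectation value is the |χ|²-weighted average of s: ∫ s|χ|² 4πs² ds.
Evaluating both integrals, ⟨s⟩ = 7·a_0/2.
Putting a_0 = 2.58 gives 9.030.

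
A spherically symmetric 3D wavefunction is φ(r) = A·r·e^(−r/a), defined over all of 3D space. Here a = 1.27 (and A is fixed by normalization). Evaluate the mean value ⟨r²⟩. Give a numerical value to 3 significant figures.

⟨r^2⟩ ≈ 12.1

The expectation value is the |φ|²-weighted average of r^2: ∫ r^2|φ|² 4πr² dr.
With ∫₀^∞ r^6 e^(−αr) dr = 6!/α^7, since the A² factors cancel between numerator and denominator, ⟨r²⟩ = 15·a^2/2.
With a = 1.27, ⟨r^2⟩ = 12.10.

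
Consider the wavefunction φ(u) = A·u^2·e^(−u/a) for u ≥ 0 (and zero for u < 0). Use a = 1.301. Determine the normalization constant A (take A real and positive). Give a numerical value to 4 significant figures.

The normalization condition is ∫|φ|² du = 1 from 0 to ∞.
The integral (without the A² prefactor) comes out to 3·a^5/4.
Hence A² = 1/[3·a^5/4].
With a = 1.301: A² = 0.35773 and A = 0.59810.

A ≈ 0.5981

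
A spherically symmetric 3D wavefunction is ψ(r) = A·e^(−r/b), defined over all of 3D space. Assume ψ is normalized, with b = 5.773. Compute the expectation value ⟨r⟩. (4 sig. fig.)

⟨r⟩ = ∫ r |ψ|² 4πr² dr over the full domain.
Evaluating both integrals, ⟨r⟩ = 3·b/2.
Putting b = 5.773 gives 8.6595.

⟨r⟩ ≈ 8.660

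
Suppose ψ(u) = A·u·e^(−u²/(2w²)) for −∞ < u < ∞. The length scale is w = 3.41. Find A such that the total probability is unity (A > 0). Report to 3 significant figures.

The normalization condition is ∫|ψ|² du = 1 from −∞ to ∞.
Differentiating ∫e^(−αu²) du = √(π/α) under α to get the higher moments, the integral (without the A² prefactor) comes out to √(π)·w^3/2.
So A² = (√(π)·w^3/2)^(−1).
Plugging in w = 3.41 yields A = 0.1687.

A ≈ 0.169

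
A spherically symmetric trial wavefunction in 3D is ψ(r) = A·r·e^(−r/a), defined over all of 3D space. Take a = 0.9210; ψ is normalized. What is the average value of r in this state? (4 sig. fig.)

⟨r⟩ ≈ 2.303

The expectation value is the |ψ|²-weighted average of r: ∫ r|ψ|² 4πr² dr.
Evaluating both integrals, ⟨r⟩ = 5·a/2.
With a = 0.9210, ⟨r⟩ = 2.3025.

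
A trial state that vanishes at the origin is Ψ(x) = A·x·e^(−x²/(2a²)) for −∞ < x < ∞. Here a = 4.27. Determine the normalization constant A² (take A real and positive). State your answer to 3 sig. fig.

The normalization condition is ∫|Ψ|² dx = 1 from −∞ to ∞.
Carrying out the integral gives A² · √(π)·a^3/2.
Setting this equal to 1 gives A² = 1/(√(π)·a^3/2).
Substituting a = 4.27 gives A² = 0.01449, so A = 0.1204.

A^2 ≈ 0.0145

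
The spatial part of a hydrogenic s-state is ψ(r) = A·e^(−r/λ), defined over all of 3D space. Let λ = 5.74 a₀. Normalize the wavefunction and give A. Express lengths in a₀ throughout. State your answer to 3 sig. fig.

A ≈ 0.0410 a₀^(-3/2)

Require ∫ |ψ|² 4πr² dr = 1 over the whole domain.
In 3D with spherical symmetry the volume element is 4πr² dr.
Carrying out the integral gives A² · π·λ^3.
Setting this equal to 1 gives A² = 1/(π·λ^3).
With λ = 5.74: A² = 0.001683 and A = 0.04103.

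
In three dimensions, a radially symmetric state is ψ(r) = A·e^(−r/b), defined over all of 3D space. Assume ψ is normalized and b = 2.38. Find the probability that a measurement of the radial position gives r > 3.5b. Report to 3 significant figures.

P ≈ 0.0296

With dV = 4πr²dr, the probability is ∫|ψ|² dV over r > 3.5b.
A² is fixed by ∫₀^∞ 4πr²|ψ|² dr = 1, i.e. A² = (π·b^3)^(−1).
In terms of u = r/b (A², 4π and the length scale all cancel between numerator and denominator), P = [∫_{3.5}^{∞} u^2·e^(-2·u) du] / [∫_{0}^{∞} u^2·e^(-2·u) du].
An antiderivative of u^2·e^(-2·u) is -(2·u^2 + 2·u + 1)·e^(-2·u)/4; evaluating from 3.5 to ∞ gives 65·e^(-7)/8, while the full integral is 1/4.
Taking the ratio yields P = 0.02964.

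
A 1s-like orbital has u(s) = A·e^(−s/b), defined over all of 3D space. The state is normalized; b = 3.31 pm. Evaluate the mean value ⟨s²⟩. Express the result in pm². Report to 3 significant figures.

⟨s^2⟩ ≈ 32.9 pm^2

⟨s²⟩ = ∫ s^2 |u|² 4πs² ds over the full domain.
Since the A² factors cancel between numerator and denominator, ⟨s²⟩ = 3·b^2.
Putting b = 3.31 gives 32.87.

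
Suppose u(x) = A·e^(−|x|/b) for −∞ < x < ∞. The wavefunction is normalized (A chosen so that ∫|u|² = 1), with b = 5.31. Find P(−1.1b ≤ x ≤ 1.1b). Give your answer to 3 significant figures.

P ≈ 0.889

P = ∫_{−1.1b}^{1.1b} |u(x)|² dx.
The normalization integral ∫|u|²dx over the whole domain equals b·A², and A² cancels in the ratio.
By symmetry take twice the x ≥ 0 contribution in numerator and denominator; the 2's cancel. Substituting t = x/b, A² and the length scale cancel in the ratio: P = ∫_{0}^{1.1} e^(-2·t) dt / ∫_{0}^{∞} e^(-2·t) dt.
With ∫ e^(-2·t) dt = -e^(-2·t)/2 + C, the region integral is 1/2 - e^(-11/5)/2 and the full one is 1/2.
The result is P = 0.8892.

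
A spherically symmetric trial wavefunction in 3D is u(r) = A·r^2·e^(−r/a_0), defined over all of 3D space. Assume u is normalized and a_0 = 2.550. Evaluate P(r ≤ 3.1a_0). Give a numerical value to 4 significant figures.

Integrate the radial probability density 4πr²|u|² over r ≤ 3.1a_0.
The full normalization integral is A²·[45·π·a_0^7/2] = 1, fixing A².
In terms of t = r/a_0 (A², 4π and the length scale all cancel between numerator and denominator), P = [∫_{0}^{3.1} t^6·e^(-2·t) dt] / [∫_{0}^{∞} t^6·e^(-2·t) dt].
An antiderivative of t^6·e^(-2·t) is -(4·t^6 + 12·t^5 + 30·t^4 + 60·t^3 + 90·t^2 + 90·t + 45)·e^(-2·t)/8; evaluating from 0 to 3.1 gives ≈ 2.39505, while the full integral is 45/8.
This evaluates to P = 0.42579.

P ≈ 0.4258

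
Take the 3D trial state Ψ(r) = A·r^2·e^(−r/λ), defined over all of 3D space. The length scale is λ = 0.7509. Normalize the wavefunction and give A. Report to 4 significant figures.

A ≈ 0.3242

We need A² ∫|f|² 4πr² dr = 1, taking the integral from 0 to ∞.
The angular integral contributes 4π, leaving ∫₀^∞ r²|Ψ|² dr.
Using ∫₀^∞ rⁿ e^(−αr) dr = n!/αⁿ⁺¹, the integral (without the A² prefactor) comes out to 45·π·λ^7/2.
Hence A² = 1/[45·π·λ^7/2].
Plugging in λ = 0.7509 yields A = 0.32419.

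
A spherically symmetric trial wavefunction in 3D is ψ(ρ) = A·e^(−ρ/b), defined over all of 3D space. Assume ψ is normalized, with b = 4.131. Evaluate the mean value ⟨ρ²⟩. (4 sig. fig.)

⟨ρ^2⟩ ≈ 51.20

The expectation value is the |ψ|²-weighted average of ρ^2: ∫ ρ^2|ψ|² 4πρ² dρ.
With ∫₀^∞ ρ^4 e^(−αρ) dρ = 4!/α^5, since the A² factors cancel between numerator and denominator, ⟨ρ²⟩ = 3·b^2.
Putting b = 4.131 gives 51.195.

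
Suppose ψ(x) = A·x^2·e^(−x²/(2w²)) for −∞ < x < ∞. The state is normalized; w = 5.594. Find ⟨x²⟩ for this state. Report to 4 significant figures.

The expectation value is the |ψ|²-weighted average of x^2: ∫ x^2|ψ|² dx.
Evaluating both integrals, ⟨x²⟩ = 5·w^2/2.
With w = 5.594, ⟨x^2⟩ = 78.232.

⟨x^2⟩ ≈ 78.23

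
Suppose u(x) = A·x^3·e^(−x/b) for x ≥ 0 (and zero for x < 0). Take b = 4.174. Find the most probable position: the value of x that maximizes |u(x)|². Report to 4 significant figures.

Differentiate |u(x)|² with respect to x and set to zero.
This gives x = 3·b.
With b = 4.174, the most probable position is 12.522.

x ≈ 12.52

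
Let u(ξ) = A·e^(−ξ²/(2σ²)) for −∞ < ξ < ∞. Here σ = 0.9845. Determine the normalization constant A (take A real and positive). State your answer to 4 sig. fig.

A ≈ 0.7570

The normalization condition is ∫|u|² dξ = 1 from −∞ to ∞.
With u = A·e^(−ξ²/(2σ²)), the integral evaluates to A²·[√(π)·σ].
With σ = 0.9845: A² = 0.57307 and A = 0.75702.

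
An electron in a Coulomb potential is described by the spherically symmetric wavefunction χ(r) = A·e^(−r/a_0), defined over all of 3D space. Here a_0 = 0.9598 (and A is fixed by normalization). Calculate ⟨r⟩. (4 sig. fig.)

⟨r⟩ ≈ 1.440

The expectation value is the |χ|²-weighted average of r: ∫ r|χ|² 4πr² dr.
Since the A² factors cancel between numerator and denominator, ⟨r⟩ = 3·a_0/2.
With a_0 = 0.9598, ⟨r⟩ = 1.4397.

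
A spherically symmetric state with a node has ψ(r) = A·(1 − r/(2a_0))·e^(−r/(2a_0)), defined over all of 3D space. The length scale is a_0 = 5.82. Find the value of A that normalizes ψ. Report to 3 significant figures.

A ≈ 0.0142

Require ∫ |ψ|² 4πr² dr = 1 over the whole domain.
With ∫₀^∞ r^4 e^(−αr) dr = 4!/α^5, with ψ = A·(1 − r/(2a_0))·e^(−r/(2a_0)), the integral evaluates to A²·[8·π·a_0^3].
So A² = (8·π·a_0^3)^(−1).
With a_0 = 5.82: A² = 0.0002018 and A = 0.01421.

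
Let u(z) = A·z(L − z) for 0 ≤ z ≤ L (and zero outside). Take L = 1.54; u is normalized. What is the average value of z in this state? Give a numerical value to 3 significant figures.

The expectation value is the |u|²-weighted average of z: ∫ z|u|² dz.
Evaluating both integrals, ⟨z⟩ = L/2.
With L = 1.54, ⟨z⟩ = 0.7700.

⟨z⟩ ≈ 0.770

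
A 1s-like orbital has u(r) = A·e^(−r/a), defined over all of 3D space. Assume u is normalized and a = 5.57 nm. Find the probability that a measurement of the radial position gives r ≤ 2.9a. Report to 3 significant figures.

With dV = 4πr²dr, the probability is ∫|u|² dV over r ≤ 2.9a.
Normalization gives A² = 1/(π·a^3).
Substituting t = r/a, A², 4π and the length scale all cancel in the ratio: P = ∫_{0}^{2.9} t^2·e^(-2·t) dt / ∫_{0}^{∞} t^2·e^(-2·t) dt.
Using ∫ t^2·e^(-2·t) dt = -(2·t^2 + 2·t + 1)·e^(-2·t)/4, the numerator is 1/4 - 1181·e^(-29/5)/200 and the denominator is 1/4.
The region integral divided by the full integral gives P = 0.9285.

P ≈ 0.928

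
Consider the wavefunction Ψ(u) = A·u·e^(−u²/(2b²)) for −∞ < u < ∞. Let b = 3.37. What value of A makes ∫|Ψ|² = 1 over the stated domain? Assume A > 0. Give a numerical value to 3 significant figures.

Normalization requires ∫|Ψ|² du = 1, integrated from −∞ to ∞.
Differentiating ∫e^(−αu²) du = √(π/α) under α to get the higher moments, ∫|Ψ|² du = A²·(√(π)·b^3/2).
With b = 3.37: A² = 0.02948 and A = 0.1717.

A ≈ 0.172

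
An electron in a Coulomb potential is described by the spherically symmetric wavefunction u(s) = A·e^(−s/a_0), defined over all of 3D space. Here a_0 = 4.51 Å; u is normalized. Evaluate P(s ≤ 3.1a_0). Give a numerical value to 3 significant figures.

With dV = 4πs²ds, the probability is ∫|u|² dV over s ≤ 3.1a_0.
The full normalization integral is A²·[π·a_0^3] = 1, fixing A².
Substituting t = s/a_0, A², 4π and the length scale all cancel in the ratio: P = ∫_{0}^{3.1} t^2·e^(-2·t) dt / ∫_{0}^{∞} t^2·e^(-2·t) dt.
An antiderivative of t^2·e^(-2·t) is -(2·t^2 + 2·t + 1)·e^(-2·t)/4; evaluating from 0 to 3.1 gives 1/4 - 1321·e^(-31/5)/200, while the full integral is 1/4.
This evaluates to P = 0.9464.

P ≈ 0.946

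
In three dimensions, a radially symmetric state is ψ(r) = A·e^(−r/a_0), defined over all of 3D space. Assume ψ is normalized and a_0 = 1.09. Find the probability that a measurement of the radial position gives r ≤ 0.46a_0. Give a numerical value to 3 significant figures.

P ≈ 0.0662

Integrate the radial probability density 4πr²|ψ|² over r ≤ 0.46a_0.
A² is fixed by ∫₀^∞ 4πr²|ψ|² dr = 1, i.e. A² = (π·a_0^3)^(−1).
Let u = r/a_0; then A², 4π and the length scale all cancel, so P = ∫_{0}^{0.46} u^2·e^(-2·u) du ÷ ∫_{0}^{∞} u^2·e^(-2·u) du.
An antiderivative of u^2·e^(-2·u) is -(2·u^2 + 2·u + 1)·e^(-2·u)/4; evaluating from 0 to 0.46 gives 1/4 - 2929·e^(-23/25)/5000, while the full integral is 1/4.
This evaluates to P = 0.06619.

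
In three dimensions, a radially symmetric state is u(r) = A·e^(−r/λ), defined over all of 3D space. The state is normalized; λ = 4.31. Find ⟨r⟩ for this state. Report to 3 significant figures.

⟨r⟩ = ∫ r |u|² 4πr² dr over the full domain.
Using ∫₀^∞ rⁿ e^(−αr) dr = n!/αⁿ⁺¹, since the A² factors cancel between numerator and denominator, ⟨r⟩ = 3·λ/2.
With λ = 4.31, ⟨r⟩ = 6.465.

⟨r⟩ ≈ 6.47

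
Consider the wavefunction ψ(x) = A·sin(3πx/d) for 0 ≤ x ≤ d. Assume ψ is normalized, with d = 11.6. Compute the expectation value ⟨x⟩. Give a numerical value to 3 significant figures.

⟨x⟩ ≈ 5.80

By definition ⟨x⟩ = ∫ x |ψ(x)|² dx.
Evaluating both integrals, ⟨x⟩ = d/2.
Putting d = 11.6 gives 5.800.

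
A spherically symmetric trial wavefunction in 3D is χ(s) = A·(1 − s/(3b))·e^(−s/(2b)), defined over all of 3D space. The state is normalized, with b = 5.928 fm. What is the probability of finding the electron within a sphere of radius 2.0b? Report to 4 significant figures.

P ≈ 0.3233

Integrate the radial probability density 4πs²|χ|² over s ≤ 2.0b.
The full normalization integral is A²·[8·π·b^3/3] = 1, fixing A².
Let u = s/b; then A², 4π and the length scale all cancel, so P = ∫_{0}^{2.0} u^2·(1 - u/3)^2·e^(-u) du ÷ ∫_{0}^{∞} u^2·(1 - u/3)^2·e^(-u) du.
Using ∫ u^2·(1 - u/3)^2·e^(-u) du = (-u^4 + 2·u^3 - 3·u^2 - 6·u - 6)·e^(-u)/9, the numerator is 2/3 - 10·e^(-2)/3 and the denominator is 2/3.
Taking the ratio yields P = 0.32332.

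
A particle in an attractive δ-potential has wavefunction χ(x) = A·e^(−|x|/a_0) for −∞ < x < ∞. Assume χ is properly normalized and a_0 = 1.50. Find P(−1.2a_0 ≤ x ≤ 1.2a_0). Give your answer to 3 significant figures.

P ≈ 0.909

P = ∫_{−1.2a_0}^{1.2a_0} |χ(x)|² dx.
With A² fixed by ∫|χ|² = 1, i.e. A² = (a_0)^(−1), substitute and integrate.
By symmetry take twice the x ≥ 0 contribution in numerator and denominator; the 2's cancel. In terms of u = x/a_0 (A² and the length scale cancel between numerator and denominator), P = [∫_{0}^{1.2} e^(-2·u) du] / [∫_{0}^{∞} e^(-2·u) du].
An antiderivative of e^(-2·u) is -e^(-2·u)/2; evaluating from 0 to 1.2 gives 1/2 - e^(-12/5)/2, while the full integral is 1/2.
The result is P = 0.9093.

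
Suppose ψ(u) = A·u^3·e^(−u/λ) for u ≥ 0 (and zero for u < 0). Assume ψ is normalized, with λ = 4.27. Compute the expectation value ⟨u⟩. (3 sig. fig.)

⟨u⟩ ≈ 14.9

⟨u⟩ = ∫ u |ψ|² du over the full domain.
The ratio of the moment integral to the normalization integral gives ⟨u⟩ = 7·λ/2.
Putting λ = 4.27 gives 14.95.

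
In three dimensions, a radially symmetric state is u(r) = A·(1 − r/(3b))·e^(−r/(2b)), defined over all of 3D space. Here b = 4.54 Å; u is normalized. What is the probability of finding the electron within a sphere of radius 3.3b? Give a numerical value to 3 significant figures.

P ≈ 0.353

Integrate the radial probability density 4πr²|u|² over r ≤ 3.3b.
Normalization gives A² = 1/(8·π·b^3/3).
Substituting t = r/b, A², 4π and the length scale all cancel in the ratio: P = ∫_{0}^{3.3} t^2·(1 - t/3)^2·e^(-t) dt / ∫_{0}^{∞} t^2·(1 - t/3)^2·e^(-t) dt.
An antiderivative of t^2·(1 - t/3)^2·e^(-t) is (-t^4 + 2·t^3 - 3·t^2 - 6·t - 6)·e^(-t)/9; evaluating from 0 to 3.3 gives ≈ 0.23559, while the full integral is 2/3.
Taking the ratio yields P = 0.3534.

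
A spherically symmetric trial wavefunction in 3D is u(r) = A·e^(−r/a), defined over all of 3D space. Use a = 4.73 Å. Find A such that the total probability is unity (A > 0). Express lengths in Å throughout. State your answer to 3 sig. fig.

Normalization requires ∫|u|² 4πr² dr = 1, integrated from 0 to ∞.
Using ∫₀^∞ rⁿ e^(−αr) dr = n!/αⁿ⁺¹, with u = A·e^(−r/a), the integral evaluates to A²·[π·a^3].
Plugging in a = 4.73 yields A = 0.05484.

A ≈ 0.0548 Å^(-3/2)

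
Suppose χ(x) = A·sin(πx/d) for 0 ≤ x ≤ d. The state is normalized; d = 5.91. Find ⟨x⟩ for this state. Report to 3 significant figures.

By definition ⟨x⟩ = ∫ x |χ(x)|² dx.
With ∫₀^d sin²(nπx/d) dx = d/2, since the A² factors cancel between numerator and denominator, ⟨x⟩ = d/2.
With d = 5.91, ⟨x⟩ = 2.955.

⟨x⟩ ≈ 2.96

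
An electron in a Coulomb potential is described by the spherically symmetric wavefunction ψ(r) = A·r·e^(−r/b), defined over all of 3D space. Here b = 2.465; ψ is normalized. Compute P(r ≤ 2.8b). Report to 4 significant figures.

P ≈ 0.6578

Integrate the radial probability density 4πr²|ψ|² over r ≤ 2.8b.
A² is fixed by ∫₀^∞ 4πr²|ψ|² dr = 1, i.e. A² = (3·π·b^5)^(−1).
Let u = r/b; then A², 4π and the length scale all cancel, so P = ∫_{0}^{2.8} u^4·e^(-2·u) du ÷ ∫_{0}^{∞} u^4·e^(-2·u) du.
With ∫ u^4·e^(-2·u) du = -(u^4/2 + u^3 + 3·u^2/2 + 3·u/2 + 3/4)·e^(-2·u) + C, the region integral is ≈ 0.493387 and the full one is 3/4.
The region integral divided by the full integral gives P = 0.65785.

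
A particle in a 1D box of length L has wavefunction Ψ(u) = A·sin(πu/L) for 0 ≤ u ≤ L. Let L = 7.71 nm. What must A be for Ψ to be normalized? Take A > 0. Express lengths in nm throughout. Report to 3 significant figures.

The normalization condition is ∫|Ψ|² du = 1 from 0 to L.
With ∫₀^L sin²(nπu/L) du = L/2, carrying out the integral gives A² · L/2.
Substituting L = 7.71 gives A² = 0.2594, so A = 0.5093.

A ≈ 0.509 nm^(-1/2)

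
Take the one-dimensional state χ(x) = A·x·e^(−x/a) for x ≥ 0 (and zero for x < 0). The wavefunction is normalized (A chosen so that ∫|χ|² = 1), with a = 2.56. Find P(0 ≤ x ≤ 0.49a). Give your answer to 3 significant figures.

P ≈ 0.0767

The probability is P = ∫ |χ|² dx over [0, 0.49a].
Since A² = 1/(a^3/4), this is the region integral divided by the full normalization integral.
In terms of u = x/a (A² and the length scale cancel between numerator and denominator), P = [∫_{0}^{0.49} u^2·e^(-2·u) du] / [∫_{0}^{∞} u^2·e^(-2·u) du].
Using ∫ u^2·e^(-2·u) du = -(2·u^2 + 2·u + 1)·e^(-2·u)/4, the numerator is ≈ 0.019165 and the denominator is 1/4.
The result is P = 0.07666.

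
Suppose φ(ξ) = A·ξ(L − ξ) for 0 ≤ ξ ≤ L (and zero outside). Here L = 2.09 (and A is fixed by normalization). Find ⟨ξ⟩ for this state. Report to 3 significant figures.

⟨ξ⟩ = ∫ ξ |φ|² dξ over the full domain.
Expanding the polynomial and integrating term by term, since the A² factors cancel between numerator and denominator, ⟨ξ⟩ = L/2.
With L = 2.09, ⟨ξ⟩ = 1.045.

⟨ξ⟩ ≈ 1.05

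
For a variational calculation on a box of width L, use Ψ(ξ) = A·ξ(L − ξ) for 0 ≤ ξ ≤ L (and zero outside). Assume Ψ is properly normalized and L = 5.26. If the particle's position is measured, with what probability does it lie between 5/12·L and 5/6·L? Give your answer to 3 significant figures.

P ≈ 0.618

P = ∫_{5/12·L}^{5/6·L} |Ψ(ξ)|² dξ.
With A² fixed by ∫|Ψ|² = 1, i.e. A² = (L^5/30)^(−1), substitute and integrate.
In terms of u = ξ/L (A² and the length scale cancel between numerator and denominator), P = [∫_{5/12}^{5/6} u^2·(1 - u)^2 du] / [∫_{0}^{1} u^2·(1 - u)^2 du].
An antiderivative of u^2·(1 - u)^2 is u^3·(6·u^2 - 15·u + 10)/30; evaluating from 5/12 to 5/6 gives ≈ 0.020596, while the full integral is 1/30.
Taking the ratio, P = 0.6179.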